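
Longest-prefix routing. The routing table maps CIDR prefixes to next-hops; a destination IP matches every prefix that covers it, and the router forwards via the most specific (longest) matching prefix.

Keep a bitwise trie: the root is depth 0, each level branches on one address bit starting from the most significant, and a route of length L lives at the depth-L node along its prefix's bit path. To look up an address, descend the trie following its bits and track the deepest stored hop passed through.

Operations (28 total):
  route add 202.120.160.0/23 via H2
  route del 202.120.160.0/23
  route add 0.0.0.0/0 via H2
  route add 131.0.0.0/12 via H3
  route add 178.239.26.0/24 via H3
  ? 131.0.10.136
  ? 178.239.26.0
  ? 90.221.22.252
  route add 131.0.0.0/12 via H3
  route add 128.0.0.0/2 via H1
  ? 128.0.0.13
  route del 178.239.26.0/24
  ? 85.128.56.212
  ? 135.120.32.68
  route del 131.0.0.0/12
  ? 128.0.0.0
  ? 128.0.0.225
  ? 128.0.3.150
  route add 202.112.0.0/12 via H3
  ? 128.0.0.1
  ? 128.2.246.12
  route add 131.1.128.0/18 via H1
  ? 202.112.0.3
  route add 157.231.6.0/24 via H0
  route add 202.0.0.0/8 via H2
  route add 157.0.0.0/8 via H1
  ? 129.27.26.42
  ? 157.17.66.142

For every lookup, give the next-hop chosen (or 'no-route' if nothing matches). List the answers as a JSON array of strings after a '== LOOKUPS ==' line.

Trace:
  add 202.120.160.0/23 -> H2 at depth 23
  del 202.120.160.0/23 (clear depth 23)
  add 0.0.0.0/0 -> H2 at depth 0
  add 131.0.0.0/12 -> H3 at depth 12
  add 178.239.26.0/24 -> H3 at depth 24
  lookup 131.0.10.136: bits 100000110000 walk d0:H2→d1:-→d2:-→d3:-→d4:-→d5:-→d6:-→d7:-→d8:-→d9:-→d10:-→d11:-→d12:H3 -> H3
  lookup 178.239.26.0: bits 101100101110111100011010 walk d0:H2→d1:-→d2:-→d3:-→d4:-→d5:-→d6:-→d7:-→d8:-→d9:-→d10:-→d11:-→d12:-→d13:-→d14:-→d15:-→d16:-→d17:-→d18:-→d19:-→d20:-→d21:-→d22:-→d23:-→d24:H3 -> H3
  lookup 90.221.22.252: bits ε walk d0:H2 -> H2
  add 131.0.0.0/12 -> H3 at depth 12
  add 128.0.0.0/2 -> H1 at depth 2
  lookup 128.0.0.13: bits 100000 walk d0:H2→d1:-→d2:H1→d3:-→d4:-→d5:-→d6:- -> H1
  del 178.239.26.0/24 (clear depth 24)
  lookup 85.128.56.212: bits ε walk d0:H2 -> H2
  lookup 135.120.32.68: bits 10000 walk d0:H2→d1:-→d2:H1→d3:-→d4:-→d5:- -> H1
  del 131.0.0.0/12 (clear depth 12)
  lookup 128.0.0.0: bits 100000 walk d0:H2→d1:-→d2:H1→d3:-→d4:-→d5:-→d6:- -> H1
  lookup 128.0.0.225: bits 100000 walk d0:H2→d1:-→d2:H1→d3:-→d4:-→d5:-→d6:- -> H1
  lookup 128.0.3.150: bits 100000 walk d0:H2→d1:-→d2:H1→d3:-→d4:-→d5:-→d6:- -> H1
  add 202.112.0.0/12 -> H3 at depth 12
  lookup 128.0.0.1: bits 100000 walk d0:H2→d1:-→d2:H1→d3:-→d4:-→d5:-→d6:- -> H1
  lookup 128.2.246.12: bits 100000 walk d0:H2→d1:-→d2:H1→d3:-→d4:-→d5:-→d6:- -> H1
  add 131.1.128.0/18 -> H1 at depth 18
  lookup 202.112.0.3: bits 110010100111 walk d0:H2→d1:-→d2:-→d3:-→d4:-→d5:-→d6:-→d7:-→d8:-→d9:-→d10:-→d11:-→d12:H3 -> H3
  add 157.231.6.0/24 -> H0 at depth 24
  add 202.0.0.0/8 -> H2 at depth 8
  add 157.0.0.0/8 -> H1 at depth 8
  lookup 129.27.26.42: bits 100000 walk d0:H2→d1:-→d2:H1→d3:-→d4:-→d5:-→d6:- -> H1
  lookup 157.17.66.142: bits 10011101 walk d0:H2→d1:-→d2:H1→d3:-→d4:-→d5:-→d6:-→d7:-→d8:H1 -> H1

== LOOKUPS ==
["H3","H3","H2","H1","H2","H1","H1","H1","H1","H1","H1","H3","H1","H1"]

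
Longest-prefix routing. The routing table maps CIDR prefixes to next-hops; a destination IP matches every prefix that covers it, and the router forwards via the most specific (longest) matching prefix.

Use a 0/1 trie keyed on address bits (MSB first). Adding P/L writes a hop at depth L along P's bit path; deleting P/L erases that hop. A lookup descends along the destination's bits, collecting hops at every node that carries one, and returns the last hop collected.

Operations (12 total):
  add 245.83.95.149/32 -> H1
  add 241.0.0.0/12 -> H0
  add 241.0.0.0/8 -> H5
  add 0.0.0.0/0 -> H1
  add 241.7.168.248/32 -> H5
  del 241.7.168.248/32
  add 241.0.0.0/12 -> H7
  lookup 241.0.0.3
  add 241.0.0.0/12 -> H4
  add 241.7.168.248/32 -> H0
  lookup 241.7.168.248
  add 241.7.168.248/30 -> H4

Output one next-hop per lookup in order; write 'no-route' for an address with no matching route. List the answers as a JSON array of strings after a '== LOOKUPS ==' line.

Trace:
  + 245.83.95.149/32 (H1) depth=32
  + 241.0.0.0/12 (H0) depth=12
  + 241.0.0.0/8 (H5) depth=8
  + 0.0.0.0/0 (H1) depth=0
  + 241.7.168.248/32 (H5) depth=32
  del 241.7.168.248/32 (clear depth 32)
  + 241.0.0.0/12 (H7) depth=12
  Q 241.0.0.3: descend 1111000100000 ; hops seen [H1,H5,H7] ; pick H7
  + 241.0.0.0/12 (H4) depth=12
  + 241.7.168.248/32 (H0) depth=32
  Q 241.7.168.248: descend 11110001000001111010100011111000 ; hops seen [H1,H5,H4,H0] ; pick H0
  + 241.7.168.248/30 (H4) depth=30

== LOOKUPS ==
["H7","H0"]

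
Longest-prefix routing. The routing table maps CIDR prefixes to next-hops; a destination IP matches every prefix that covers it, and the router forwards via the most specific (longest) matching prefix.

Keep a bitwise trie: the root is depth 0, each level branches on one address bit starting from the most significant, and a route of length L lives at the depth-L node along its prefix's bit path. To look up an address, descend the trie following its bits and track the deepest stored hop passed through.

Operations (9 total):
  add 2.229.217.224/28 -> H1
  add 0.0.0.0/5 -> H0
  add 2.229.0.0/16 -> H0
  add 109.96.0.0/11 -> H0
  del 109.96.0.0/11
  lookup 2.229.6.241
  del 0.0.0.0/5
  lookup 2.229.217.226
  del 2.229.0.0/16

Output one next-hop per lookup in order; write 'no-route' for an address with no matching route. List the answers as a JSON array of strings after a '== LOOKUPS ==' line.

Process each operation:
  + 2.229.217.224/28 (H1) depth=28
  + 0.0.0.0/5 (H0) depth=5
  + 2.229.0.0/16 (H0) depth=16
  + 109.96.0.0/11 (H0) depth=11
  del 109.96.0.0/11 (clear depth 11)
  ? 2.229.6.241  path d0:-→d1:-→d2:-→d3:-→d4:-→d5:H0→d6:-→d7:-→d8:-→d9:-→d10:-→d11:-→d12:-→d13:-→d14:-→d15:-→d16:H0  best=H0
  del 0.0.0.0/5 (clear depth 5)
  ? 2.229.217.226  path d0:-→d1:-→d2:-→d3:-→d4:-→d5:-→d6:-→d7:-→d8:-→d9:-→d10:-→d11:-→d12:-→d13:-→d14:-→d15:-→d16:H0→d17:-→d18:-→d19:-→d20:-→d21:-→d22:-→d23:-→d24:-→d25:-→d26:-→d27:-→d28:H1  best=H1
  del 2.229.0.0/16 (clear depth 16)

== LOOKUPS ==
["H0","H1"]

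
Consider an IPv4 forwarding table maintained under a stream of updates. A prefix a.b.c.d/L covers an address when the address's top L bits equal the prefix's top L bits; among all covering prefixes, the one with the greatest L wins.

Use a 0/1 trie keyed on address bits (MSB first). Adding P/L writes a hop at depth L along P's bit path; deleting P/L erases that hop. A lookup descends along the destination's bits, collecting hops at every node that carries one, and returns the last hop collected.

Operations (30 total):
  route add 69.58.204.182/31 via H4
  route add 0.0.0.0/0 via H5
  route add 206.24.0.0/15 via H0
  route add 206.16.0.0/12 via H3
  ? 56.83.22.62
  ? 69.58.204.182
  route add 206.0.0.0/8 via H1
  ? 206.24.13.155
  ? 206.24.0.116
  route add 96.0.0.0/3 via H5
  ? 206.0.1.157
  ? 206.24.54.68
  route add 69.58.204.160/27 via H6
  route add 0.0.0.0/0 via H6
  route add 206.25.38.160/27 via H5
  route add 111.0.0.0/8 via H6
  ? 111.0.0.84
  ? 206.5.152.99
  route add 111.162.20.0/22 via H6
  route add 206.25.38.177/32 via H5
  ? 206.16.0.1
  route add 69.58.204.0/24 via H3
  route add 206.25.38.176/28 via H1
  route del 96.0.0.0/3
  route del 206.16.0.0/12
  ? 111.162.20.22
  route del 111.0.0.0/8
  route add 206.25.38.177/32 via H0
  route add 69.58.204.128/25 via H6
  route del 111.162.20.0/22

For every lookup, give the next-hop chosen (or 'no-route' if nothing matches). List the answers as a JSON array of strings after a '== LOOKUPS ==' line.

Trace:
  add 69.58.204.182/31 -> H4 at depth 31
  add 0.0.0.0/0 -> H5 at depth 0
  add 206.24.0.0/15 -> H0 at depth 15
  add 206.16.0.0/12 -> H3 at depth 12
  ? 56.83.22.62  path d0:H5→d1:-  best=H5
  ? 69.58.204.182  path d0:H5→d1:-→d2:-→d3:-→d4:-→d5:-→d6:-→d7:-→d8:-→d9:-→d10:-→d11:-→d12:-→d13:-→d14:-→d15:-→d16:-→d17:-→d18:-→d19:-→d20:-→d21:-→d22:-→d23:-→d24:-→d25:-→d26:-→d27:-→d28:-→d29:-→d30:-→d31:H4  best=H4
  add 206.0.0.0/8 -> H1 at depth 8
  ? 206.24.13.155  path d0:H5→d1:-→d2:-→d3:-→d4:-→d5:-→d6:-→d7:-→d8:H1→d9:-→d10:-→d11:-→d12:H3→d13:-→d14:-→d15:H0  best=H0
  ? 206.24.0.116  path d0:H5→d1:-→d2:-→d3:-→d4:-→d5:-→d6:-→d7:-→d8:H1→d9:-→d10:-→d11:-→d12:H3→d13:-→d14:-→d15:H0  best=H0
  add 96.0.0.0/3 -> H5 at depth 3
  ? 206.0.1.157  path d0:H5→d1:-→d2:-→d3:-→d4:-→d5:-→d6:-→d7:-→d8:H1→d9:-→d10:-→d11:-  best=H1
  ? 206.24.54.68  path d0:H5→d1:-→d2:-→d3:-→d4:-→d5:-→d6:-→d7:-→d8:H1→d9:-→d10:-→d11:-→d12:H3→d13:-→d14:-→d15:H0  best=H0
  add 69.58.204.160/27 -> H6 at depth 27
  add 0.0.0.0/0 -> H6 at depth 0
  add 206.25.38.160/27 -> H5 at depth 27
  add 111.0.0.0/8 -> H6 at depth 8
  ? 111.0.0.84  path d0:H6→d1:-→d2:-→d3:H5→d4:-→d5:-→d6:-→d7:-→d8:H6  best=H6
  ? 206.5.152.99  path d0:H6→d1:-→d2:-→d3:-→d4:-→d5:-→d6:-→d7:-→d8:H1→d9:-→d10:-→d11:-  best=H1
  add 111.162.20.0/22 -> H6 at depth 22
  add 206.25.38.177/32 -> H5 at depth 32
  ? 206.16.0.1  path d0:H6→d1:-→d2:-→d3:-→d4:-→d5:-→d6:-→d7:-→d8:H1→d9:-→d10:-→d11:-→d12:H3  best=H3
  add 69.58.204.0/24 -> H3 at depth 24
  add 206.25.38.176/28 -> H1 at depth 28
  del 96.0.0.0/3 (clear depth 3)
  del 206.16.0.0/12 (clear depth 12)
  ? 111.162.20.22  path d0:H6→d1:-→d2:-→d3:-→d4:-→d5:-→d6:-→d7:-→d8:H6→d9:-→d10:-→d11:-→d12:-→d13:-→d14:-→d15:-→d16:-→d17:-→d18:-→d19:-→d20:-→d21:-→d22:H6  best=H6
  del 111.0.0.0/8 (clear depth 8)
  add 206.25.38.177/32 -> H0 at depth 32
  add 69.58.204.128/25 -> H6 at depth 25
  del 111.162.20.0/22 (clear depth 22)

== LOOKUPS ==
["H5","H4","H0","H0","H1","H0","H6","H1","H3","H6"]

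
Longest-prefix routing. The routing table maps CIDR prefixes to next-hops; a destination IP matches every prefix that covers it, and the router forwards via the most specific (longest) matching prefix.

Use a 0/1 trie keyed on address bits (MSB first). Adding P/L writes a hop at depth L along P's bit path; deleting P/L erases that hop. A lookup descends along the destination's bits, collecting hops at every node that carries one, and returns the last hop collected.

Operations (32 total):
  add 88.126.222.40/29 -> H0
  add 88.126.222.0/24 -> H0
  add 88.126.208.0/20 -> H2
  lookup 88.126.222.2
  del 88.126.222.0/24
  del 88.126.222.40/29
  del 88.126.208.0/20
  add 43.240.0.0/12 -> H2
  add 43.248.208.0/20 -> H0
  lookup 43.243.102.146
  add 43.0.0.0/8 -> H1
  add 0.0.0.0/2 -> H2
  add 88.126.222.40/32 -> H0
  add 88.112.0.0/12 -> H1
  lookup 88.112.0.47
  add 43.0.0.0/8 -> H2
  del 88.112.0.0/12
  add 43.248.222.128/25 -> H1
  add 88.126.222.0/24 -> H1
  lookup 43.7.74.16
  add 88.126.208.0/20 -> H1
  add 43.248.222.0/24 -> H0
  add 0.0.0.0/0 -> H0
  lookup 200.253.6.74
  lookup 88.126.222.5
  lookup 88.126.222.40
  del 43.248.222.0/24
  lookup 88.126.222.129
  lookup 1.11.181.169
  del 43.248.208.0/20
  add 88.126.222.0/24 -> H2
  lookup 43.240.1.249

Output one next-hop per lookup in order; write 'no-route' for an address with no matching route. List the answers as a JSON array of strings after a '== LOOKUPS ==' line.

Apply in order:
  add 88.126.222.40/29 -> H0 at depth 29
  add 88.126.222.0/24 -> H0 at depth 24
  add 88.126.208.0/20 -> H2 at depth 20
  ? 88.126.222.2  path d0:-→d1:-→d2:-→d3:-→d4:-→d5:-→d6:-→d7:-→d8:-→d9:-→d10:-→d11:-→d12:-→d13:-→d14:-→d15:-→d16:-→d17:-→d18:-→d19:-→d20:H2→d21:-→d22:-→d23:-→d24:H0→d25:-→d26:-  best=H0
  - 88.126.222.0/24 clear@24
  - 88.126.222.40/29 clear@29
  - 88.126.208.0/20 clear@20
  add 43.240.0.0/12 -> H2 at depth 12
  add 43.248.208.0/20 -> H0 at depth 20
  ? 43.243.102.146  path d0:-→d1:-→d2:-→d3:-→d4:-→d5:-→d6:-→d7:-→d8:-→d9:-→d10:-→d11:-→d12:H2  best=H2
  add 43.0.0.0/8 -> H1 at depth 8
  add 0.0.0.0/2 -> H2 at depth 2
  add 88.126.222.40/32 -> H0 at depth 32
  add 88.112.0.0/12 -> H1 at depth 12
  ? 88.112.0.47  path d0:-→d1:-→d2:-→d3:-→d4:-→d5:-→d6:-→d7:-→d8:-→d9:-→d10:-→d11:-→d12:H1  best=H1
  add 43.0.0.0/8 -> H2 at depth 8
  - 88.112.0.0/12 clear@12
  add 43.248.222.128/25 -> H1 at depth 25
  add 88.126.222.0/24 -> H1 at depth 24
  ? 43.7.74.16  path d0:-→d1:-→d2:H2→d3:-→d4:-→d5:-→d6:-→d7:-→d8:H2  best=H2
  add 88.126.208.0/20 -> H1 at depth 20
  add 43.248.222.0/24 -> H0 at depth 24
  add 0.0.0.0/0 -> H0 at depth 0
  ? 200.253.6.74  path d0:H0  best=H0
  ? 88.126.222.5  path d0:H0→d1:-→d2:-→d3:-→d4:-→d5:-→d6:-→d7:-→d8:-→d9:-→d10:-→d11:-→d12:-→d13:-→d14:-→d15:-→d16:-→d17:-→d18:-→d19:-→d20:H1→d21:-→d22:-→d23:-→d24:H1→d25:-→d26:-  best=H1
  ? 88.126.222.40  path d0:H0→d1:-→d2:-→d3:-→d4:-→d5:-→d6:-→d7:-→d8:-→d9:-→d10:-→d11:-→d12:-→d13:-→d14:-→d15:-→d16:-→d17:-→d18:-→d19:-→d20:H1→d21:-→d22:-→d23:-→d24:H1→d25:-→d26:-→d27:-→d28:-→d29:-→d30:-→d31:-→d32:H0  best=H0
  - 43.248.222.0/24 clear@24
  ? 88.126.222.129  path d0:H0→d1:-→d2:-→d3:-→d4:-→d5:-→d6:-→d7:-→d8:-→d9:-→d10:-→d11:-→d12:-→d13:-→d14:-→d15:-→d16:-→d17:-→d18:-→d19:-→d20:H1→d21:-→d22:-→d23:-→d24:H1  best=H1
  ? 1.11.181.169  path d0:H0→d1:-→d2:H2  best=H2
  - 43.248.208.0/20 clear@20
  add 88.126.222.0/24 -> H2 at depth 24
  ? 43.240.1.249  path d0:H0→d1:-→d2:H2→d3:-→d4:-→d5:-→d6:-→d7:-→d8:H2→d9:-→d10:-→d11:-→d12:H2  best=H2

== LOOKUPS ==
["H0","H2","H1","H2","H0","H1","H0","H1","H2","H2"]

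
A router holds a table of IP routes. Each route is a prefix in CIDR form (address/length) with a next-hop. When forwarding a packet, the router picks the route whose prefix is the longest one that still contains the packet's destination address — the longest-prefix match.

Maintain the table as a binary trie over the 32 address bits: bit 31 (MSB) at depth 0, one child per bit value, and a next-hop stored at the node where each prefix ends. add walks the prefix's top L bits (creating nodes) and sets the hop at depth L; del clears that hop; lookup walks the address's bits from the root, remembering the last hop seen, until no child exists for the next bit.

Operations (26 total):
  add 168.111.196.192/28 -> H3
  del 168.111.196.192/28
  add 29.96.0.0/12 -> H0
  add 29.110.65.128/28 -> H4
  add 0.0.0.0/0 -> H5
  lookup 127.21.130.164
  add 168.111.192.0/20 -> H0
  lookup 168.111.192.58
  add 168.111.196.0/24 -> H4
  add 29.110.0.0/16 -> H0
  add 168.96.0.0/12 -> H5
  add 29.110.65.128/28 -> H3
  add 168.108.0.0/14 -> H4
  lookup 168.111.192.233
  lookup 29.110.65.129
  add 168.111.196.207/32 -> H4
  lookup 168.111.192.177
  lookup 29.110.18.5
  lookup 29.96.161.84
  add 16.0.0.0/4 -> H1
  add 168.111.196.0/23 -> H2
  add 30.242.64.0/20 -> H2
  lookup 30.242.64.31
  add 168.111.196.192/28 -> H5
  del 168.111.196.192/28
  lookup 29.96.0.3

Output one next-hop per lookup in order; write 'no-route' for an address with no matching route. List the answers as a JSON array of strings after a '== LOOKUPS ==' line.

Process each operation:
  + 168.111.196.192/28 (H3) depth=28
  del 168.111.196.192/28 (clear depth 28)
  + 29.96.0.0/12 (H0) depth=12
  + 29.110.65.128/28 (H4) depth=28
  + 0.0.0.0/0 (H5) depth=0
  ? 127.21.130.164  path d0:H5→d1:-  best=H5
  + 168.111.192.0/20 (H0) depth=20
  ? 168.111.192.58  path d0:H5→d1:-→d2:-→d3:-→d4:-→d5:-→d6:-→d7:-→d8:-→d9:-→d10:-→d11:-→d12:-→d13:-→d14:-→d15:-→d16:-→d17:-→d18:-→d19:-→d20:H0→d21:-  best=H0
  + 168.111.196.0/24 (H4) depth=24
  + 29.110.0.0/16 (H0) depth=16
  + 168.96.0.0/12 (H5) depth=12
  + 29.110.65.128/28 (H3) depth=28
  + 168.108.0.0/14 (H4) depth=14
  ? 168.111.192.233  path d0:H5→d1:-→d2:-→d3:-→d4:-→d5:-→d6:-→d7:-→d8:-→d9:-→d10:-→d11:-→d12:H5→d13:-→d14:H4→d15:-→d16:-→d17:-→d18:-→d19:-→d20:H0→d21:-  best=H0
  ? 29.110.65.129  path d0:H5→d1:-→d2:-→d3:-→d4:-→d5:-→d6:-→d7:-→d8:-→d9:-→d10:-→d11:-→d12:H0→d13:-→d14:-→d15:-→d16:H0→d17:-→d18:-→d19:-→d20:-→d21:-→d22:-→d23:-→d24:-→d25:-→d26:-→d27:-→d28:H3  best=H3
  + 168.111.196.207/32 (H4) depth=32
  ? 168.111.192.177  path d0:H5→d1:-→d2:-→d3:-→d4:-→d5:-→d6:-→d7:-→d8:-→d9:-→d10:-→d11:-→d12:H5→d13:-→d14:H4→d15:-→d16:-→d17:-→d18:-→d19:-→d20:H0→d21:-  best=H0
  ? 29.110.18.5  path d0:H5→d1:-→d2:-→d3:-→d4:-→d5:-→d6:-→d7:-→d8:-→d9:-→d10:-→d11:-→d12:H0→d13:-→d14:-→d15:-→d16:H0→d17:-  best=H0
  ? 29.96.161.84  path d0:H5→d1:-→d2:-→d3:-→d4:-→d5:-→d6:-→d7:-→d8:-→d9:-→d10:-→d11:-→d12:H0  best=H0
  + 16.0.0.0/4 (H1) depth=4
  + 168.111.196.0/23 (H2) depth=23
  + 30.242.64.0/20 (H2) depth=20
  ? 30.242.64.31  path d0:H5→d1:-→d2:-→d3:-→d4:H1→d5:-→d6:-→d7:-→d8:-→d9:-→d10:-→d11:-→d12:-→d13:-→d14:-→d15:-→d16:-→d17:-→d18:-→d19:-→d20:H2  best=H2
  + 168.111.196.192/28 (H5) depth=28
  del 168.111.196.192/28 (clear depth 28)
  ? 29.96.0.3  path d0:H5→d1:-→d2:-→d3:-→d4:H1→d5:-→d6:-→d7:-→d8:-→d9:-→d10:-→d11:-→d12:H0  best=H0

== LOOKUPS ==
["H5","H0","H0","H3","H0","H0","H0","H2","H0"]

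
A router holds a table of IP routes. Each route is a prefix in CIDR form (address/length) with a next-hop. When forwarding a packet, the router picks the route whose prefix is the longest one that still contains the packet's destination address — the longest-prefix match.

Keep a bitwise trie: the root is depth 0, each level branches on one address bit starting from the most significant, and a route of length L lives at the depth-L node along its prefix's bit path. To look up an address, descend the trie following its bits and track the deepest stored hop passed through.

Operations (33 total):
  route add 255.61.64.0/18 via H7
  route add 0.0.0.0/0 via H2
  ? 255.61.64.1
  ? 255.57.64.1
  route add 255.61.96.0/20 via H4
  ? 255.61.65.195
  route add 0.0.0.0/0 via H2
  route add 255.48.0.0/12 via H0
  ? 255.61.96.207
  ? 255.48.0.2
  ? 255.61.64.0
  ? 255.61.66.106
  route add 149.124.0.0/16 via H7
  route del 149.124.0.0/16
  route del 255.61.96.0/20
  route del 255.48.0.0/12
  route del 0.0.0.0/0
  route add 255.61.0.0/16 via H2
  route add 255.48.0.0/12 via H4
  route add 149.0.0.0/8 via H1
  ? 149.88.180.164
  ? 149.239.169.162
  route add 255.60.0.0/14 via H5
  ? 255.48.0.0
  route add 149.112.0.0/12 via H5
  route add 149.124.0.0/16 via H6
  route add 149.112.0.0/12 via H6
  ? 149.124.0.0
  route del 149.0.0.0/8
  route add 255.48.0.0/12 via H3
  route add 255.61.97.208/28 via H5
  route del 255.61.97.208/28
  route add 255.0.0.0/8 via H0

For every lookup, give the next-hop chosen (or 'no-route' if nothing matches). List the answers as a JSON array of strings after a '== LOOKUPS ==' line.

Trace:
  add 255.61.64.0/18 -> H7 at depth 18
  add 0.0.0.0/0 -> H2 at depth 0
  lookup 255.61.64.1: bits 111111110011110101 walk d0:H2→d1:-→d2:-→d3:-→d4:-→d5:-→d6:-→d7:-→d8:-→d9:-→d10:-→d11:-→d12:-→d13:-→d14:-→d15:-→d16:-→d17:-→d18:H7 -> H7
  lookup 255.57.64.1: bits 1111111100111 walk d0:H2→d1:-→d2:-→d3:-→d4:-→d5:-→d6:-→d7:-→d8:-→d9:-→d10:-→d11:-→d12:-→d13:- -> H2
  add 255.61.96.0/20 -> H4 at depth 20
  lookup 255.61.65.195: bits 111111110011110101 walk d0:H2→d1:-→d2:-→d3:-→d4:-→d5:-→d6:-→d7:-→d8:-→d9:-→d10:-→d11:-→d12:-→d13:-→d14:-→d15:-→d16:-→d17:-→d18:H7 -> H7
  add 0.0.0.0/0 -> H2 at depth 0
  add 255.48.0.0/12 -> H0 at depth 12
  lookup 255.61.96.207: bits 11111111001111010110 walk d0:H2→d1:-→d2:-→d3:-→d4:-→d5:-→d6:-→d7:-→d8:-→d9:-→d10:-→d11:-→d12:H0→d13:-→d14:-→d15:-→d16:-→d17:-→d18:H7→d19:-→d20:H4 -> H4
  lookup 255.48.0.2: bits 111111110011 walk d0:H2→d1:-→d2:-→d3:-→d4:-→d5:-→d6:-→d7:-→d8:-→d9:-→d10:-→d11:-→d12:H0 -> H0
  lookup 255.61.64.0: bits 111111110011110101 walk d0:H2→d1:-→d2:-→d3:-→d4:-→d5:-→d6:-→d7:-→d8:-→d9:-→d10:-→d11:-→d12:H0→d13:-→d14:-→d15:-→d16:-→d17:-→d18:H7 -> H7
  lookup 255.61.66.106: bits 111111110011110101 walk d0:H2→d1:-→d2:-→d3:-→d4:-→d5:-→d6:-→d7:-→d8:-→d9:-→d10:-→d11:-→d12:H0→d13:-→d14:-→d15:-→d16:-→d17:-→d18:H7 -> H7
  add 149.124.0.0/16 -> H7 at depth 16
  - 149.124.0.0/16 clear@16
  - 255.61.96.0/20 clear@20
  - 255.48.0.0/12 clear@12
  - 0.0.0.0/0 clear@0
  add 255.61.0.0/16 -> H2 at depth 16
  add 255.48.0.0/12 -> H4 at depth 12
  add 149.0.0.0/8 -> H1 at depth 8
  lookup 149.88.180.164: bits 1001010101 walk d0:-→d1:-→d2:-→d3:-→d4:-→d5:-→d6:-→d7:-→d8:H1→d9:-→d10:- -> H1
  lookup 149.239.169.162: bits 10010101 walk d0:-→d1:-→d2:-→d3:-→d4:-→d5:-→d6:-→d7:-→d8:H1 -> H1
  add 255.60.0.0/14 -> H5 at depth 14
  lookup 255.48.0.0: bits 111111110011 walk d0:-→d1:-→d2:-→d3:-→d4:-→d5:-→d6:-→d7:-→d8:-→d9:-→d10:-→d11:-→d12:H4 -> H4
  add 149.112.0.0/12 -> H5 at depth 12
  add 149.124.0.0/16 -> H6 at depth 16
  add 149.112.0.0/12 -> H6 at depth 12
  lookup 149.124.0.0: bits 1001010101111100 walk d0:-→d1:-→d2:-→d3:-→d4:-→d5:-→d6:-→d7:-→d8:H1→d9:-→d10:-→d11:-→d12:H6→d13:-→d14:-→d15:-→d16:H6 -> H6
  - 149.0.0.0/8 clear@8
  add 255.48.0.0/12 -> H3 at depth 12
  add 255.61.97.208/28 -> H5 at depth 28
  - 255.61.97.208/28 clear@28
  add 255.0.0.0/8 -> H0 at depth 8

== LOOKUPS ==
["H7","H2","H7","H4","H0","H7","H7","H1","H1","H4","H6"]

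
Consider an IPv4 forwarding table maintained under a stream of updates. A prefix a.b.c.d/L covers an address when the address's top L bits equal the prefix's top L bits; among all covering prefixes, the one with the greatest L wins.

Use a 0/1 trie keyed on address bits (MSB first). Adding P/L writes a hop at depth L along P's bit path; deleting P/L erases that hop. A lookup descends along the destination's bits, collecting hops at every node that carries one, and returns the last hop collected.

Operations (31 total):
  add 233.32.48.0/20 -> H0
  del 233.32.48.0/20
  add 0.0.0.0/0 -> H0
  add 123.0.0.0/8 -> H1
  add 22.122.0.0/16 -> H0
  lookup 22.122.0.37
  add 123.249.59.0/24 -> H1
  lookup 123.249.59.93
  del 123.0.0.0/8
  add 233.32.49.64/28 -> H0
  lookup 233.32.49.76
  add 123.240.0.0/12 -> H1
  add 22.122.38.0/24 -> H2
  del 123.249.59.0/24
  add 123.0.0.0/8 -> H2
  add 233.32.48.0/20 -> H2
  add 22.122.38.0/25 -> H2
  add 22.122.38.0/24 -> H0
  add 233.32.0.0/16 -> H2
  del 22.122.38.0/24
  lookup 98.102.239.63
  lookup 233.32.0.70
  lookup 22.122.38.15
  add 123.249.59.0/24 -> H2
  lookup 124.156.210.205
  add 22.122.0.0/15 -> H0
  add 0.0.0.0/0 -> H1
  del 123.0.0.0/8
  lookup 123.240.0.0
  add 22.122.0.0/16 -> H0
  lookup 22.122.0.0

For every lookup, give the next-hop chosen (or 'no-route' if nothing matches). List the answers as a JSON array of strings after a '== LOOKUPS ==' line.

Apply in order:
  + 233.32.48.0/20 (H0) depth=20
  del 233.32.48.0/20 (clear depth 20)
  + 0.0.0.0/0 (H0) depth=0
  + 123.0.0.0/8 (H1) depth=8
  + 22.122.0.0/16 (H0) depth=16
  Q 22.122.0.37: descend 0001011001111010 ; hops seen [H0,H0] ; pick H0
  + 123.249.59.0/24 (H1) depth=24
  Q 123.249.59.93: descend 011110111111100100111011 ; hops seen [H0,H1,H1] ; pick H1
  del 123.0.0.0/8 (clear depth 8)
  + 233.32.49.64/28 (H0) depth=28
  Q 233.32.49.76: descend 1110100100100000001100010100 ; hops seen [H0,H0] ; pick H0
  + 123.240.0.0/12 (H1) depth=12
  + 22.122.38.0/24 (H2) depth=24
  del 123.249.59.0/24 (clear depth 24)
  + 123.0.0.0/8 (H2) depth=8
  + 233.32.48.0/20 (H2) depth=20
  + 22.122.38.0/25 (H2) depth=25
  + 22.122.38.0/24 (H0) depth=24
  + 233.32.0.0/16 (H2) depth=16
  del 22.122.38.0/24 (clear depth 24)
  Q 98.102.239.63: descend 011 ; hops seen [H0] ; pick H0
  Q 233.32.0.70: descend 111010010010000000 ; hops seen [H0,H2] ; pick H2
  Q 22.122.38.15: descend 0001011001111010001001100 ; hops seen [H0,H0,H2] ; pick H2
  + 123.249.59.0/24 (H2) depth=24
  Q 124.156.210.205: descend 01111 ; hops seen [H0] ; pick H0
  + 22.122.0.0/15 (H0) depth=15
  + 0.0.0.0/0 (H1) depth=0
  del 123.0.0.0/8 (clear depth 8)
  Q 123.240.0.0: descend 011110111111 ; hops seen [H1,H1] ; pick H1
  + 22.122.0.0/16 (H0) depth=16
  Q 22.122.0.0: descend 000101100111101000 ; hops seen [H1,H0,H0] ; pick H0

== LOOKUPS ==
["H0","H1","H0","H0","H2","H2","H0","H1","H0"]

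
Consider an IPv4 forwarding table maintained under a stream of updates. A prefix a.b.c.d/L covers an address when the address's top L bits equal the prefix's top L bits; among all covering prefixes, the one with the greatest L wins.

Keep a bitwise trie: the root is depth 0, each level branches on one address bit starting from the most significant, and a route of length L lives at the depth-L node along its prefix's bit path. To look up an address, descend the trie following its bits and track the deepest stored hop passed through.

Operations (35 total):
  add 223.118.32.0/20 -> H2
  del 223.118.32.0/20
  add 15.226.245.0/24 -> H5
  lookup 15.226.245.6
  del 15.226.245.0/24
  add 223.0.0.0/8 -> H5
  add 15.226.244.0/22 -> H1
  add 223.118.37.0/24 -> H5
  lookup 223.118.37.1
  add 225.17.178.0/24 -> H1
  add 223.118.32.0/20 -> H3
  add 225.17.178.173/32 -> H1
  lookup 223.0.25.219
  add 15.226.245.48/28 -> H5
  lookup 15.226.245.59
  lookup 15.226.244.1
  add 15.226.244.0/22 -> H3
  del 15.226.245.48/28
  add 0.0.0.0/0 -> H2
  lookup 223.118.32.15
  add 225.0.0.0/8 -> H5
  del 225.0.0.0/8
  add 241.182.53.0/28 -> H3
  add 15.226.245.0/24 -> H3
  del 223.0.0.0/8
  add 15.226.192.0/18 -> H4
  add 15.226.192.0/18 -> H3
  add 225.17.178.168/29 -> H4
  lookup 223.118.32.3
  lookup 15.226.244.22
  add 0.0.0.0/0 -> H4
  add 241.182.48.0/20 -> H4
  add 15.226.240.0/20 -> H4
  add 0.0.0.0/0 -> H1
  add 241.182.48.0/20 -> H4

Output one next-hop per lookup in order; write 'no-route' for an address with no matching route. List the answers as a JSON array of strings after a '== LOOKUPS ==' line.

Process each operation:
  + 223.118.32.0/20 (H2) depth=20
  - 223.118.32.0/20 clear@20
  + 15.226.245.0/24 (H5) depth=24
  ? 15.226.245.6  path d0:-→d1:-→d2:-→d3:-→d4:-→d5:-→d6:-→d7:-→d8:-→d9:-→d10:-→d11:-→d12:-→d13:-→d14:-→d15:-→d16:-→d17:-→d18:-→d19:-→d20:-→d21:-→d22:-→d23:-→d24:H5  best=H5
  - 15.226.245.0/24 clear@24
  + 223.0.0.0/8 (H5) depth=8
  + 15.226.244.0/22 (H1) depth=22
  + 223.118.37.0/24 (H5) depth=24
  ? 223.118.37.1  path d0:-→d1:-→d2:-→d3:-→d4:-→d5:-→d6:-→d7:-→d8:H5→d9:-→d10:-→d11:-→d12:-→d13:-→d14:-→d15:-→d16:-→d17:-→d18:-→d19:-→d20:-→d21:-→d22:-→d23:-→d24:H5  best=H5
  + 225.17.178.0/24 (H1) depth=24
  + 223.118.32.0/20 (H3) depth=20
  + 225.17.178.173/32 (H1) depth=32
  ? 223.0.25.219  path d0:-→d1:-→d2:-→d3:-→d4:-→d5:-→d6:-→d7:-→d8:H5→d9:-  best=H5
  + 15.226.245.48/28 (H5) depth=28
  ? 15.226.245.59  path d0:-→d1:-→d2:-→d3:-→d4:-→d5:-→d6:-→d7:-→d8:-→d9:-→d10:-→d11:-→d12:-→d13:-→d14:-→d15:-→d16:-→d17:-→d18:-→d19:-→d20:-→d21:-→d22:H1→d23:-→d24:-→d25:-→d26:-→d27:-→d28:H5  best=H5
  ? 15.226.244.1  path d0:-→d1:-→d2:-→d3:-→d4:-→d5:-→d6:-→d7:-→d8:-→d9:-→d10:-→d11:-→d12:-→d13:-→d14:-→d15:-→d16:-→d17:-→d18:-→d19:-→d20:-→d21:-→d22:H1→d23:-  best=H1
  + 15.226.244.0/22 (H3) depth=22
  - 15.226.245.48/28 clear@28
  + 0.0.0.0/0 (H2) depth=0
  ? 223.118.32.15  path d0:H2→d1:-→d2:-→d3:-→d4:-→d5:-→d6:-→d7:-→d8:H5→d9:-→d10:-→d11:-→d12:-→d13:-→d14:-→d15:-→d16:-→d17:-→d18:-→d19:-→d20:H3→d21:-  best=H3
  + 225.0.0.0/8 (H5) depth=8
  - 225.0.0.0/8 clear@8
  + 241.182.53.0/28 (H3) depth=28
  + 15.226.245.0/24 (H3) depth=24
  - 223.0.0.0/8 clear@8
  + 15.226.192.0/18 (H4) depth=18
  + 15.226.192.0/18 (H3) depth=18
  + 225.17.178.168/29 (H4) depth=29
  ? 223.118.32.3  path d0:H2→d1:-→d2:-→d3:-→d4:-→d5:-→d6:-→d7:-→d8:-→d9:-→d10:-→d11:-→d12:-→d13:-→d14:-→d15:-→d16:-→d17:-→d18:-→d19:-→d20:H3→d21:-  best=H3
  ? 15.226.244.22  path d0:H2→d1:-→d2:-→d3:-→d4:-→d5:-→d6:-→d7:-→d8:-→d9:-→d10:-→d11:-→d12:-→d13:-→d14:-→d15:-→d16:-→d17:-→d18:H3→d19:-→d20:-→d21:-→d22:H3→d23:-  best=H3
  + 0.0.0.0/0 (H4) depth=0
  + 241.182.48.0/20 (H4) depth=20
  + 15.226.240.0/20 (H4) depth=20
  + 0.0.0.0/0 (H1) depth=0
  + 241.182.48.0/20 (H4) depth=20

== LOOKUPS ==
["H5","H5","H5","H5","H1","H3","H3","H3"]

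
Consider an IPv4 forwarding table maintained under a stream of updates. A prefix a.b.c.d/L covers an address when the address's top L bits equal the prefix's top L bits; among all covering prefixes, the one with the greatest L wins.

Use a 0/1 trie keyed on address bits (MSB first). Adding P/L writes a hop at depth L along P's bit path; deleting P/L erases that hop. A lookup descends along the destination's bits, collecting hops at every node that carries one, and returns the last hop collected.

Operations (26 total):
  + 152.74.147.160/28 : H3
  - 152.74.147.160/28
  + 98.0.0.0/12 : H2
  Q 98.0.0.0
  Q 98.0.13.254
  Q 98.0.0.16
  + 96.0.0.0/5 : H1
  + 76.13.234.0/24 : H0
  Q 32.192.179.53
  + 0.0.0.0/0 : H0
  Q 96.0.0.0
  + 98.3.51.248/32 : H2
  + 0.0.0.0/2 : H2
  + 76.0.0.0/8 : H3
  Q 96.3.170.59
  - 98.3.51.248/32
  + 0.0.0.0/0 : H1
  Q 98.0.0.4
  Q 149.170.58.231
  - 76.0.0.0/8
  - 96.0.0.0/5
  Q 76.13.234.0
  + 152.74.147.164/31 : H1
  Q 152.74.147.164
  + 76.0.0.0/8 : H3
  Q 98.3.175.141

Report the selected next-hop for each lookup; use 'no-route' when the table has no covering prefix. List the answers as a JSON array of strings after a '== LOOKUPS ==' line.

Apply in order:
  + 152.74.147.160/28 (H3) depth=28
  - 152.74.147.160/28 clear@28
  + 98.0.0.0/12 (H2) depth=12
  lookup 98.0.0.0: bits 011000100000 walk d0:-→d1:-→d2:-→d3:-→d4:-→d5:-→d6:-→d7:-→d8:-→d9:-→d10:-→d11:-→d12:H2 -> H2
  lookup 98.0.13.254: bits 011000100000 walk d0:-→d1:-→d2:-→d3:-→d4:-→d5:-→d6:-→d7:-→d8:-→d9:-→d10:-→d11:-→d12:H2 -> H2
  lookup 98.0.0.16: bits 011000100000 walk d0:-→d1:-→d2:-→d3:-→d4:-→d5:-→d6:-→d7:-→d8:-→d9:-→d10:-→d11:-→d12:H2 -> H2
  + 96.0.0.0/5 (H1) depth=5
  + 76.13.234.0/24 (H0) depth=24
  lookup 32.192.179.53: bits 0 walk d0:-→d1:- -> no-route
  + 0.0.0.0/0 (H0) depth=0
  lookup 96.0.0.0: bits 011000 walk d0:H0→d1:-→d2:-→d3:-→d4:-→d5:H1→d6:- -> H1
  + 98.3.51.248/32 (H2) depth=32
  + 0.0.0.0/2 (H2) depth=2
  + 76.0.0.0/8 (H3) depth=8
  lookup 96.3.170.59: bits 011000 walk d0:H0→d1:-→d2:-→d3:-→d4:-→d5:H1→d6:- -> H1
  - 98.3.51.248/32 clear@32
  + 0.0.0.0/0 (H1) depth=0
  lookup 98.0.0.4: bits 01100010000000 walk d0:H1→d1:-→d2:-→d3:-→d4:-→d5:H1→d6:-→d7:-→d8:-→d9:-→d10:-→d11:-→d12:H2→d13:-→d14:- -> H2
  lookup 149.170.58.231: bits 1001 walk d0:H1→d1:-→d2:-→d3:-→d4:- -> H1
  - 76.0.0.0/8 clear@8
  - 96.0.0.0/5 clear@5
  lookup 76.13.234.0: bits 010011000000110111101010 walk d0:H1→d1:-→d2:-→d3:-→d4:-→d5:-→d6:-→d7:-→d8:-→d9:-→d10:-→d11:-→d12:-→d13:-→d14:-→d15:-→d16:-→d17:-→d18:-→d19:-→d20:-→d21:-→d22:-→d23:-→d24:H0 -> H0
  + 152.74.147.164/31 (H1) depth=31
  lookup 152.74.147.164: bits 1001100001001010100100111010010 walk d0:H1→d1:-→d2:-→d3:-→d4:-→d5:-→d6:-→d7:-→d8:-→d9:-→d10:-→d11:-→d12:-→d13:-→d14:-→d15:-→d16:-→d17:-→d18:-→d19:-→d20:-→d21:-→d22:-→d23:-→d24:-→d25:-→d26:-→d27:-→d28:-→d29:-→d30:-→d31:H1 -> H1
  + 76.0.0.0/8 (H3) depth=8
  lookup 98.3.175.141: bits 0110001000000011 walk d0:H1→d1:-→d2:-→d3:-→d4:-→d5:-→d6:-→d7:-→d8:-→d9:-→d10:-→d11:-→d12:H2→d13:-→d14:-→d15:-→d16:- -> H2

== LOOKUPS ==
["H2","H2","H2","no-route","H1","H1","H2","H1","H0","H1","H2"]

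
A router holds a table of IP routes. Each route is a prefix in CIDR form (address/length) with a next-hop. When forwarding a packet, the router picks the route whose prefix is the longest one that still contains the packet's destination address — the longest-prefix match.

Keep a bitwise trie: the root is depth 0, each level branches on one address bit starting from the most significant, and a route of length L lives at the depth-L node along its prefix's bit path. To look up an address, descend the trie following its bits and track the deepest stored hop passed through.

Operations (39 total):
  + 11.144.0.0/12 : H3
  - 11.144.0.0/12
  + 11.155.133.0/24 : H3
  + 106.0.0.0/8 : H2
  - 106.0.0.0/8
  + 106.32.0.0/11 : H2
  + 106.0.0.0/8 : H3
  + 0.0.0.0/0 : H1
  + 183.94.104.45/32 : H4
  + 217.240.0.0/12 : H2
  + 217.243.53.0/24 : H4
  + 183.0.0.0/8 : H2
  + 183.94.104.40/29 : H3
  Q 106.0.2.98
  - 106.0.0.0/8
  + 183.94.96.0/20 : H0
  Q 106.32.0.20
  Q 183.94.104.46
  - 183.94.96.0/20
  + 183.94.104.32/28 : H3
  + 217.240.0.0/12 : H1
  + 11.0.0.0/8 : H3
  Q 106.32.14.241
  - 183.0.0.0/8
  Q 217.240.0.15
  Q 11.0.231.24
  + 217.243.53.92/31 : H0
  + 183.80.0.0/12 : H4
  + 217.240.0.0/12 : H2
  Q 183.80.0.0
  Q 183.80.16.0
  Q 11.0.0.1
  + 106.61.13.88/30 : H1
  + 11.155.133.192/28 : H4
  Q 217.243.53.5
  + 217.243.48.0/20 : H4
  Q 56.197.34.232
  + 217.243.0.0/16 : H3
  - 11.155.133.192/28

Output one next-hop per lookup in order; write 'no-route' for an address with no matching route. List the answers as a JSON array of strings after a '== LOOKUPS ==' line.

Apply in order:
  + 11.144.0.0/12 (H3) depth=12
  - 11.144.0.0/12 clear@12
  + 11.155.133.0/24 (H3) depth=24
  + 106.0.0.0/8 (H2) depth=8
  - 106.0.0.0/8 clear@8
  + 106.32.0.0/11 (H2) depth=11
  + 106.0.0.0/8 (H3) depth=8
  + 0.0.0.0/0 (H1) depth=0
  + 183.94.104.45/32 (H4) depth=32
  + 217.240.0.0/12 (H2) depth=12
  + 217.243.53.0/24 (H4) depth=24
  + 183.0.0.0/8 (H2) depth=8
  + 183.94.104.40/29 (H3) depth=29
  ? 106.0.2.98  path d0:H1→d1:-→d2:-→d3:-→d4:-→d5:-→d6:-→d7:-→d8:H3→d9:-→d10:-  best=H3
  - 106.0.0.0/8 clear@8
  + 183.94.96.0/20 (H0) depth=20
  ? 106.32.0.20  path d0:H1→d1:-→d2:-→d3:-→d4:-→d5:-→d6:-→d7:-→d8:-→d9:-→d10:-→d11:H2  best=H2
  ? 183.94.104.46  path d0:H1→d1:-→d2:-→d3:-→d4:-→d5:-→d6:-→d7:-→d8:H2→d9:-→d10:-→d11:-→d12:-→d13:-→d14:-→d15:-→d16:-→d17:-→d18:-→d19:-→d20:H0→d21:-→d22:-→d23:-→d24:-→d25:-→d26:-→d27:-→d28:-→d29:H3→d30:-  best=H3
  - 183.94.96.0/20 clear@20
  + 183.94.104.32/28 (H3) depth=28
  + 217.240.0.0/12 (H1) depth=12
  + 11.0.0.0/8 (H3) depth=8
  ? 106.32.14.241  path d0:H1→d1:-→d2:-→d3:-→d4:-→d5:-→d6:-→d7:-→d8:-→d9:-→d10:-→d11:H2  best=H2
  - 183.0.0.0/8 clear@8
  ? 217.240.0.15  path d0:H1→d1:-→d2:-→d3:-→d4:-→d5:-→d6:-→d7:-→d8:-→d9:-→d10:-→d11:-→d12:H1→d13:-→d14:-  best=H1
  ? 11.0.231.24  path d0:H1→d1:-→d2:-→d3:-→d4:-→d5:-→d6:-→d7:-→d8:H3  best=H3
  + 217.243.53.92/31 (H0) depth=31
  + 183.80.0.0/12 (H4) depth=12
  + 217.240.0.0/12 (H2) depth=12
  ? 183.80.0.0  path d0:H1→d1:-→d2:-→d3:-→d4:-→d5:-→d6:-→d7:-→d8:-→d9:-→d10:-→d11:-→d12:H4  best=H4
  ? 183.80.16.0  path d0:H1→d1:-→d2:-→d3:-→d4:-→d5:-→d6:-→d7:-→d8:-→d9:-→d10:-→d11:-→d12:H4  best=H4
  ? 11.0.0.1  path d0:H1→d1:-→d2:-→d3:-→d4:-→d5:-→d6:-→d7:-→d8:H3  best=H3
  + 106.61.13.88/30 (H1) depth=30
  + 11.155.133.192/28 (H4) depth=28
  ? 217.243.53.5  path d0:H1→d1:-→d2:-→d3:-→d4:-→d5:-→d6:-→d7:-→d8:-→d9:-→d10:-→d11:-→d12:H2→d13:-→d14:-→d15:-→d16:-→d17:-→d18:-→d19:-→d20:-→d21:-→d22:-→d23:-→d24:H4→d25:-  best=H4
  + 217.243.48.0/20 (H4) depth=20
  ? 56.197.34.232  path d0:H1→d1:-→d2:-  best=H1
  + 217.243.0.0/16 (H3) depth=16
  - 11.155.133.192/28 clear@28

== LOOKUPS ==
["H3","H2","H3","H2","H1","H3","H4","H4","H3","H4","H1"]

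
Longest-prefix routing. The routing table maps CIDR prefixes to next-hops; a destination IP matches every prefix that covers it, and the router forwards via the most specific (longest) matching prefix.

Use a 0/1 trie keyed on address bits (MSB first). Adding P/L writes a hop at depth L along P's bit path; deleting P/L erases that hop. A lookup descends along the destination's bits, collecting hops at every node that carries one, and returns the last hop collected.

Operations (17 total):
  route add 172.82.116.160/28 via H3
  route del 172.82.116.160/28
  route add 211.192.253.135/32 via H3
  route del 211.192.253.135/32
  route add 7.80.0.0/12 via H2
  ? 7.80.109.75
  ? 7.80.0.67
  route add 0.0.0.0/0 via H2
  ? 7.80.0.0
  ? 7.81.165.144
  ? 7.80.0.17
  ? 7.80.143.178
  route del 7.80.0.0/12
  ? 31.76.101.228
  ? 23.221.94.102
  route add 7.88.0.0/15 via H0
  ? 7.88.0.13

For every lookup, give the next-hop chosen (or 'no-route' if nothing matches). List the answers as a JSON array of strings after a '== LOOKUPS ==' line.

Process each operation:
  add 172.82.116.160/28 -> H3 at depth 28
  del 172.82.116.160/28 (clear depth 28)
  add 211.192.253.135/32 -> H3 at depth 32
  del 211.192.253.135/32 (clear depth 32)
  add 7.80.0.0/12 -> H2 at depth 12
  Q 7.80.109.75: descend 000001110101 ; hops seen [H2] ; pick H2
  Q 7.80.0.67: descend 000001110101 ; hops seen [H2] ; pick H2
  add 0.0.0.0/0 -> H2 at depth 0
  Q 7.80.0.0: descend 000001110101 ; hops seen [H2,H2] ; pick H2
  Q 7.81.165.144: descend 000001110101 ; hops seen [H2,H2] ; pick H2
  Q 7.80.0.17: descend 000001110101 ; hops seen [H2,H2] ; pick H2
  Q 7.80.143.178: descend 000001110101 ; hops seen [H2,H2] ; pick H2
  del 7.80.0.0/12 (clear depth 12)
  Q 31.76.101.228: descend 000 ; hops seen [H2] ; pick H2
  Q 23.221.94.102: descend 000 ; hops seen [H2] ; pick H2
  add 7.88.0.0/15 -> H0 at depth 15
  Q 7.88.0.13: descend 000001110101100 ; hops seen [H2,H0] ; pick H0

== LOOKUPS ==
["H2","H2","H2","H2","H2","H2","H2","H2","H0"]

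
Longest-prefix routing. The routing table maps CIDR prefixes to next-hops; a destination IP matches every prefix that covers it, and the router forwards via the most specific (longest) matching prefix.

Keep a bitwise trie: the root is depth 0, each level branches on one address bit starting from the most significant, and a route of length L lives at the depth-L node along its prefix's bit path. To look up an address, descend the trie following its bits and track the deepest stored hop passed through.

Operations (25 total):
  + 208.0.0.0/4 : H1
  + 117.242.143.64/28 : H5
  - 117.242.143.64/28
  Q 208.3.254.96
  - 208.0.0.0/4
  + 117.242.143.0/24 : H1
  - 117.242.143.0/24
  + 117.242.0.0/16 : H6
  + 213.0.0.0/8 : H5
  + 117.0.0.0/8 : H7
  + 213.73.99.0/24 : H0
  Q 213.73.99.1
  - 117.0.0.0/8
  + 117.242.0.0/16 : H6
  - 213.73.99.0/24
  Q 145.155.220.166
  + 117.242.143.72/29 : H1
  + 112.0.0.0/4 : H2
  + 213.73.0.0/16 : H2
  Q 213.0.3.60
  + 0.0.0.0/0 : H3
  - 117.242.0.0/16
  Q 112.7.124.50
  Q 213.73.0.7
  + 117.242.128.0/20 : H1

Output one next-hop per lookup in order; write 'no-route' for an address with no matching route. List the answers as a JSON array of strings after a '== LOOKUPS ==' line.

Trace:
  + 208.0.0.0/4 (H1) depth=4
  + 117.242.143.64/28 (H5) depth=28
  - 117.242.143.64/28 clear@28
  lookup 208.3.254.96: bits 1101 walk d0:-→d1:-→d2:-→d3:-→d4:H1 -> H1
  - 208.0.0.0/4 clear@4
  + 117.242.143.0/24 (H1) depth=24
  - 117.242.143.0/24 clear@24
  + 117.242.0.0/16 (H6) depth=16
  + 213.0.0.0/8 (H5) depth=8
  + 117.0.0.0/8 (H7) depth=8
  + 213.73.99.0/24 (H0) depth=24
  lookup 213.73.99.1: bits 110101010100100101100011 walk d0:-→d1:-→d2:-→d3:-→d4:-→d5:-→d6:-→d7:-→d8:H5→d9:-→d10:-→d11:-→d12:-→d13:-→d14:-→d15:-→d16:-→d17:-→d18:-→d19:-→d20:-→d21:-→d22:-→d23:-→d24:H0 -> H0
  - 117.0.0.0/8 clear@8
  + 117.242.0.0/16 (H6) depth=16
  - 213.73.99.0/24 clear@24
  lookup 145.155.220.166: bits 1 walk d0:-→d1:- -> no-route
  + 117.242.143.72/29 (H1) depth=29
  + 112.0.0.0/4 (H2) depth=4
  + 213.73.0.0/16 (H2) depth=16
  lookup 213.0.3.60: bits 110101010 walk d0:-→d1:-→d2:-→d3:-→d4:-→d5:-→d6:-→d7:-→d8:H5→d9:- -> H5
  + 0.0.0.0/0 (H3) depth=0
  - 117.242.0.0/16 clear@16
  lookup 112.7.124.50: bits 01110 walk d0:H3→d1:-→d2:-→d3:-→d4:H2→d5:- -> H2
  lookup 213.73.0.7: bits 11010101010010010 walk d0:H3→d1:-→d2:-→d3:-→d4:-→d5:-→d6:-→d7:-→d8:H5→d9:-→d10:-→d11:-→d12:-→d13:-→d14:-→d15:-→d16:H2→d17:- -> H2
  + 117.242.128.0/20 (H1) depth=20

== LOOKUPS ==
["H1","H0","no-route","H5","H2","H2"]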